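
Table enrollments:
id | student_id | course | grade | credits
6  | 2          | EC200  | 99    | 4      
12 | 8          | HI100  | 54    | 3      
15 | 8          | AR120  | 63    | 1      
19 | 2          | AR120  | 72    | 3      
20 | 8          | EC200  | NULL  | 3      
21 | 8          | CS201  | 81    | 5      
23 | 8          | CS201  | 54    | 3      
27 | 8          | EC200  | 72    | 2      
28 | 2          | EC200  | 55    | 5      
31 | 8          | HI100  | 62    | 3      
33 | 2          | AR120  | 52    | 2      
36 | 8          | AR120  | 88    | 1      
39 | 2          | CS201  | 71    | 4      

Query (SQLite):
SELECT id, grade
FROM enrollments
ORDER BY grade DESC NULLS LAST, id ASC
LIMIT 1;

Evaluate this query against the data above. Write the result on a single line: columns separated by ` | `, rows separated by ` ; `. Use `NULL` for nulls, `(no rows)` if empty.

6 | 99

Sort by grade desc, tiebreak id asc: (99, id=6), (88, id=36), (81, id=21), (72, id=19) …. Take first 1.
NULLS LAST: NULL grade rows go after all non-NULL rows (among themselves ordered by id asc).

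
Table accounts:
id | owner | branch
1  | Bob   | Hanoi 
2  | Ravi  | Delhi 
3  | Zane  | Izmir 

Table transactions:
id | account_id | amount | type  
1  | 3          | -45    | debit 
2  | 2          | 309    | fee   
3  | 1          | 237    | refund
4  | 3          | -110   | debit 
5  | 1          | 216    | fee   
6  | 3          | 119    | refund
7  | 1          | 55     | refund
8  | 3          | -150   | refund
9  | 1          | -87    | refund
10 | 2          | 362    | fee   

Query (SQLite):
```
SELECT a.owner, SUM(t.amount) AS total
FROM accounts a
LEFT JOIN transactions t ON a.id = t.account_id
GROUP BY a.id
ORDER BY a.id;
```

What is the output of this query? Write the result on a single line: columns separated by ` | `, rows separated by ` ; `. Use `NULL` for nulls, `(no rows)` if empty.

LEFT JOIN keeps every accounts row; unmatched ones get NULL for transactions columns.
Group by accounts.id and compute SUM(t.amount). SUM over an all-NULL group is NULL.
  1: ids {3, 5, 7, 9} → SUM(t.amount)=421
  2: ids {2, 10} → SUM(t.amount)=671
  3: ids {1, 4, 6, 8} → SUM(t.amount)=-186

Bob | 421 ; Ravi | 671 ; Zane | -186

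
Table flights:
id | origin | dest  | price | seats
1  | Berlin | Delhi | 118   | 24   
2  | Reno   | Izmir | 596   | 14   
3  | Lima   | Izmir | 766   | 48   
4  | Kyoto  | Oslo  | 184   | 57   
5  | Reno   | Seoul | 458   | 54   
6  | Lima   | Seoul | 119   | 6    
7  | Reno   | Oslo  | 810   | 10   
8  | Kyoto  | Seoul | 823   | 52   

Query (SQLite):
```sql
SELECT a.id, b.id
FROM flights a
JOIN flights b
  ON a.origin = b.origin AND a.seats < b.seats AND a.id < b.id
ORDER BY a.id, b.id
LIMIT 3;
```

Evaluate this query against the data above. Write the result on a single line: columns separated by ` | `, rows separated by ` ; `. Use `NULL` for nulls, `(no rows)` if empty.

2 | 5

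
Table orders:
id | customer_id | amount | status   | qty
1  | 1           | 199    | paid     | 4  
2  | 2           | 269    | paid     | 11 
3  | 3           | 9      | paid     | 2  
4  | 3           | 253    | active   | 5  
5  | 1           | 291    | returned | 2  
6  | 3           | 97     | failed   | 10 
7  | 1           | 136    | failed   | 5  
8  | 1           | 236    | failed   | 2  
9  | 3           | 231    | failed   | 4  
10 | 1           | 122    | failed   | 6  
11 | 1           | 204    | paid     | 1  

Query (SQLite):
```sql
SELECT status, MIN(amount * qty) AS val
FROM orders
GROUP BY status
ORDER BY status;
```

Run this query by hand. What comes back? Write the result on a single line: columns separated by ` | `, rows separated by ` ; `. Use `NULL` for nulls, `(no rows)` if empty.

For each row compute amount * qty.
Group by status; take MIN of the expression per group.
  active: ids {4} → MIN(amount * qty)=1265
  failed: ids {6, 7, 8, 9, 10} → MIN(amount * qty)=472
  paid: ids {1, 2, 3, 11} → MIN(amount * qty)=18
  returned: ids {5} → MIN(amount * qty)=582

active | 1265 ; failed | 472 ; paid | 18 ; returned | 582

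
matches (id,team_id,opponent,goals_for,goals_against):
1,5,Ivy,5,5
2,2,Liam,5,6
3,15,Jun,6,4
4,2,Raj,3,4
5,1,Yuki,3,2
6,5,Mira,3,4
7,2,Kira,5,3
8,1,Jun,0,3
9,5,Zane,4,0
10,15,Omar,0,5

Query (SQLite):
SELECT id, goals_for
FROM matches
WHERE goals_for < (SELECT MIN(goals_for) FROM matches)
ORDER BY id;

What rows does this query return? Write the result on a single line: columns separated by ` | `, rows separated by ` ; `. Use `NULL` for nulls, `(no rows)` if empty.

Scalar subquery: MIN(goals_for) over all matches rows = 0.
Keep rows where goals_for < that value.

(no rows)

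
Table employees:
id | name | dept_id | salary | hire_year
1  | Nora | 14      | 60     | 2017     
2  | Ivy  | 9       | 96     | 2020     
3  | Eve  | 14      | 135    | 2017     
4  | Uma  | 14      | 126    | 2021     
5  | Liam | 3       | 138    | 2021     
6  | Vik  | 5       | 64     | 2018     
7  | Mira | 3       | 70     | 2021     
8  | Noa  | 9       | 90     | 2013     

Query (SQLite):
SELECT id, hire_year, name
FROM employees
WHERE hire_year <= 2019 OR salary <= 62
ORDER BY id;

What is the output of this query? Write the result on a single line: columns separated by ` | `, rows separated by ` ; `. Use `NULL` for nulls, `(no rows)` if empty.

1 | 2017 | Nora ; 3 | 2017 | Eve ; 6 | 2018 | Vik ; 8 | 2013 | Noa

hire_year <= 2019: ids {1, 3, 6, 8}
salary <= 62: ids {1}
Combine with OR.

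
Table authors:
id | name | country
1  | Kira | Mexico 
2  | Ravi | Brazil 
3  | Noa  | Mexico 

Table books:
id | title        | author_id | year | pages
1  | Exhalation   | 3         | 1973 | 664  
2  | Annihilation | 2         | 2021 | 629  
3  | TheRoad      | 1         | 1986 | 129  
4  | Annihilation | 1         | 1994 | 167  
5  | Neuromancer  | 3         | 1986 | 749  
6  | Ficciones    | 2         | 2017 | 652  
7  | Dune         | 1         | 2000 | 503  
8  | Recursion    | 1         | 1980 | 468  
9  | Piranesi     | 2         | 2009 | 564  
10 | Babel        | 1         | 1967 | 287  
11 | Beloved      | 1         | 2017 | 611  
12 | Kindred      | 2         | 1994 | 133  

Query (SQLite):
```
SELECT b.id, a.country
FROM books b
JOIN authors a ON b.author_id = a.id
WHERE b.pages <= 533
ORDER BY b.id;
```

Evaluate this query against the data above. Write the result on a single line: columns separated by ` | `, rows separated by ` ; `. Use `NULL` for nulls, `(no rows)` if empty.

Each books row matches the authors row where author_id = authors.id.
Then keep rows with b.pages <= 533.

3 | Mexico ; 4 | Mexico ; 7 | Mexico ; 8 | Mexico ; 10 | Mexico ; 12 | Brazil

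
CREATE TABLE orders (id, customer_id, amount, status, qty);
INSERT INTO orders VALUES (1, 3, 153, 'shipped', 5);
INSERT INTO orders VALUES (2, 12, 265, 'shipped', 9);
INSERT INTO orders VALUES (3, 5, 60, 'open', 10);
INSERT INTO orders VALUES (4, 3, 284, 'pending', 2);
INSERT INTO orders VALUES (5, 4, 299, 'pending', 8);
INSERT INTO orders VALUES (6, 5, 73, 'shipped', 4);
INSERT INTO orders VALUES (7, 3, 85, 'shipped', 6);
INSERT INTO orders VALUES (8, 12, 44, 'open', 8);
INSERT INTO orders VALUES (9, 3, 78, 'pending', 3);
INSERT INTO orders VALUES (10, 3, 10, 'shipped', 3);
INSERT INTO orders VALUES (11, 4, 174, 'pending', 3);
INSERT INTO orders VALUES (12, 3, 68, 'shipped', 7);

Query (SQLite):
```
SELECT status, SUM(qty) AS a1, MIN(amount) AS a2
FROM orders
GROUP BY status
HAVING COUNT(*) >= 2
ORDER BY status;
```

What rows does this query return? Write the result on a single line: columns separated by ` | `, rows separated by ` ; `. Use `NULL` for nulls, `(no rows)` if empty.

open | 18 | 44 ; pending | 16 | 78 ; shipped | 34 | 10

Group orders by status.
Per group compute: SUM(qty), MIN(amount).
HAVING: drop groups with fewer than 2 rows.
  open: ids {3, 8} → SUM(qty)=18, MIN(amount)=44
  pending: ids {4, 5, 9, 11} → SUM(qty)=16, MIN(amount)=78
  shipped: ids {1, 2, 6, 7, 10, 12} → SUM(qty)=34, MIN(amount)=10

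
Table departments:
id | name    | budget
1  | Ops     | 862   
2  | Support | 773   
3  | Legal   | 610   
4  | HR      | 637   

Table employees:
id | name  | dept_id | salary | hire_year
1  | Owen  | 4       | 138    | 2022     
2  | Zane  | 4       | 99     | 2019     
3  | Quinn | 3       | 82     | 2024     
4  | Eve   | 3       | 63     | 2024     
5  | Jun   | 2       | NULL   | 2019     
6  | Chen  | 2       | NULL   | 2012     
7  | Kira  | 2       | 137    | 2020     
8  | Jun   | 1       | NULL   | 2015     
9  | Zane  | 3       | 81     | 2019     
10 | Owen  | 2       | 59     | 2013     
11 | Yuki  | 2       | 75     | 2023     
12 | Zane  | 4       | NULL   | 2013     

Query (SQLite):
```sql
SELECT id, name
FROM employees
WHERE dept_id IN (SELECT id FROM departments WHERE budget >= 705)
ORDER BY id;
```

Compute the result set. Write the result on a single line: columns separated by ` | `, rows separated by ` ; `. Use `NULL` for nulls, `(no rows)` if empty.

Inner query: departments.id where budget >= 705.
Outer: keep employees rows whose dept_id is in that set.
Inner query → {1, 2}

5 | Jun ; 6 | Chen ; 7 | Kira ; 8 | Jun ; 10 | Owen ; 11 | Yuki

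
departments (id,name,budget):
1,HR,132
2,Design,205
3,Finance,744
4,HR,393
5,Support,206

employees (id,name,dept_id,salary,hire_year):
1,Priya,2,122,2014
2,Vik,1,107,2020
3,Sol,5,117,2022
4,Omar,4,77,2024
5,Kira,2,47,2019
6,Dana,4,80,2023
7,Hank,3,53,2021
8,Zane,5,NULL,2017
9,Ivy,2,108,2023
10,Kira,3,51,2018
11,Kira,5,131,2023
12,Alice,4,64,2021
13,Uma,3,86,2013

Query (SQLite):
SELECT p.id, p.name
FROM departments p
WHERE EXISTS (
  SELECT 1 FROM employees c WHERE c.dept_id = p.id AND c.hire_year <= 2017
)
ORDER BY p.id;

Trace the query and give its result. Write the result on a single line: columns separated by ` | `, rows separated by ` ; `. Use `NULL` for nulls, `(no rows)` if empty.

2 | Design ; 3 | Finance ; 5 | Support

For each departments row, check whether any employees with matching dept_id has hire_year <= 2017.
Keep rows where that is true.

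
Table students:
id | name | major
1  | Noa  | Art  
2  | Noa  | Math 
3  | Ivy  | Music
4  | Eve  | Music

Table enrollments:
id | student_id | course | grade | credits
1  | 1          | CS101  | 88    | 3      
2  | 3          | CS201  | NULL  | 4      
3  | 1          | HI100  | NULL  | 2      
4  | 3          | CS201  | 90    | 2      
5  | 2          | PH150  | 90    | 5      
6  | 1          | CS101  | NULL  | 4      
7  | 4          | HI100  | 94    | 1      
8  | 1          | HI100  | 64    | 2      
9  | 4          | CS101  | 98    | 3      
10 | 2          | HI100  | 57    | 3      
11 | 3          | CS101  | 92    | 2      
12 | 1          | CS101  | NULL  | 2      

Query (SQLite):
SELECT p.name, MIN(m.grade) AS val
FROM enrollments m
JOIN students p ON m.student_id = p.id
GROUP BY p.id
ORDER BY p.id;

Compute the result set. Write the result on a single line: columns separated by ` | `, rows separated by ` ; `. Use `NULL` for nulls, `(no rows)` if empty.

Join each enrollments row to its students via student_id.
Group joined rows by students.id; compute MIN(m.grade) per group.
  1: ids {1, 3, 6, 8, 12} → MIN(m.grade)=64
  2: ids {5, 10} → MIN(m.grade)=57
  3: ids {2, 4, 11} → MIN(m.grade)=90
  4: ids {7, 9} → MIN(m.grade)=94

Noa | 64 ; Noa | 57 ; Ivy | 90 ; Eve | 94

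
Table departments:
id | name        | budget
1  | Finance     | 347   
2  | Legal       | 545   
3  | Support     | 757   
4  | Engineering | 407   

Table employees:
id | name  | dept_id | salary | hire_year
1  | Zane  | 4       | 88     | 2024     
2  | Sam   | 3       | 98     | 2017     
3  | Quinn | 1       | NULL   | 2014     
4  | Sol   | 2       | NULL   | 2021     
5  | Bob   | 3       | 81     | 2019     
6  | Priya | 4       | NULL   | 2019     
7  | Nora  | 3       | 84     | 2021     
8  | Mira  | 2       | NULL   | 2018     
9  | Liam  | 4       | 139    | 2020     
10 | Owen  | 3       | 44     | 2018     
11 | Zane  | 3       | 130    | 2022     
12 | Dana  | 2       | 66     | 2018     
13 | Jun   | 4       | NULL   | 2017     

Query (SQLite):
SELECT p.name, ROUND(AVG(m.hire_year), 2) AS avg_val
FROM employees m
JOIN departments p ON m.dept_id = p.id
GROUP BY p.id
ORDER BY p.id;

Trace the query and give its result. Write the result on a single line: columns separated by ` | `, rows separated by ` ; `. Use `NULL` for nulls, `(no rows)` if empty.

Finance | 2014 ; Legal | 2019 ; Support | 2019.4 ; Engineering | 2020

Join each employees row to its departments via dept_id.
Group joined rows by departments.id; compute ROUND(AVG(m.hire_year), 2) per group.
  1: ids {3} → ROUND(AVG(m.hire_year), 2)=2014
  2: ids {4, 8, 12} → ROUND(AVG(m.hire_year), 2)=2019
  3: ids {2, 5, 7, 10, 11} → ROUND(AVG(m.hire_year), 2)=2019.4
  4: ids {1, 6, 9, 13} → ROUND(AVG(m.hire_year), 2)=2020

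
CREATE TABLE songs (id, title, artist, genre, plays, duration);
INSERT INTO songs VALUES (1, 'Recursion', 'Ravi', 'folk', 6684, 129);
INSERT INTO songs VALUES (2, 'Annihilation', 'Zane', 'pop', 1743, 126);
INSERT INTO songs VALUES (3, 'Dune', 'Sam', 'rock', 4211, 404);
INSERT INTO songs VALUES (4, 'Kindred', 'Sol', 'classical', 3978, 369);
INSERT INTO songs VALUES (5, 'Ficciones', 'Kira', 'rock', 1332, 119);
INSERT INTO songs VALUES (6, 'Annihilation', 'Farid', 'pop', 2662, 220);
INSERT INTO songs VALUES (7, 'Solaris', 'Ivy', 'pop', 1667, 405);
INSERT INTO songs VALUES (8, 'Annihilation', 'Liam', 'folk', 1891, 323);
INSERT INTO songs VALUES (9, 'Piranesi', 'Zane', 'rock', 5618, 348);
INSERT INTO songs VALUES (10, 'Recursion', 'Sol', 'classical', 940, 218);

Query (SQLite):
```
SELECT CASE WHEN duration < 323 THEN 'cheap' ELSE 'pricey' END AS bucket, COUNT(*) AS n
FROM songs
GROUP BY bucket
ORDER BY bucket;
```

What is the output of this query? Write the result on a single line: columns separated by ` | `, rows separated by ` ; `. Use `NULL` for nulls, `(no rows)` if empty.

cheap | 5 ; pricey | 5

Bucket rows by duration < 323 → 'cheap' else 'pricey'; count each bucket.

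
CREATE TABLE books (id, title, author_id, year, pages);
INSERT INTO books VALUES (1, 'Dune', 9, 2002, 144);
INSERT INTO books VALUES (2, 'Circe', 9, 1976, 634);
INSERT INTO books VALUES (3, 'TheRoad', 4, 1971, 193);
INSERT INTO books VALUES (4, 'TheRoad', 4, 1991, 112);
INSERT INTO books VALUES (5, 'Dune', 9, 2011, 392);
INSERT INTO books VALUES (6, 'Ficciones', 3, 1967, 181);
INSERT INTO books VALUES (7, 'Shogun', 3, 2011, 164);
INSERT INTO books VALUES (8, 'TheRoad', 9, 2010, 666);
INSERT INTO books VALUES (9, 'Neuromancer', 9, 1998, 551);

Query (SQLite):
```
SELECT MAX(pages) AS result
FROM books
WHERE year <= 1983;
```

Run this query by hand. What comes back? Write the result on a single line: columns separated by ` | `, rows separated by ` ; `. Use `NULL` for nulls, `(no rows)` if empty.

634

Rows where year <= 1983 → pages values: [634, 193, 181].
MAX of non-NULL values = 634.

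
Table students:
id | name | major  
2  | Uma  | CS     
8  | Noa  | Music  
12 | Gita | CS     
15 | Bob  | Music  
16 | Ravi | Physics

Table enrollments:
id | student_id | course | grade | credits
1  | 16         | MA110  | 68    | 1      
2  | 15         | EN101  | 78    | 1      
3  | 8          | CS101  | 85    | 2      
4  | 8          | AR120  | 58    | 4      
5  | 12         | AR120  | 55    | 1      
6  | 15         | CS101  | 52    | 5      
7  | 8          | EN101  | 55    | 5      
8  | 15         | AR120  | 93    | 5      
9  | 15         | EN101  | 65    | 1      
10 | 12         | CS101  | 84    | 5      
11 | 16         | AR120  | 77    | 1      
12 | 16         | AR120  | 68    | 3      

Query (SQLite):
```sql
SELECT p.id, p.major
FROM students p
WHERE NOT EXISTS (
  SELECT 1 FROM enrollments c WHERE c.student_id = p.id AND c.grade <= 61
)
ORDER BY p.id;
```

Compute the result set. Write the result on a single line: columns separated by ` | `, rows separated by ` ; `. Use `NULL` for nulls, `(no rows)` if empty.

For each students row, check whether any enrollments with matching student_id has grade <= 61.
Keep rows where that is false.

2 | CS ; 16 | Physics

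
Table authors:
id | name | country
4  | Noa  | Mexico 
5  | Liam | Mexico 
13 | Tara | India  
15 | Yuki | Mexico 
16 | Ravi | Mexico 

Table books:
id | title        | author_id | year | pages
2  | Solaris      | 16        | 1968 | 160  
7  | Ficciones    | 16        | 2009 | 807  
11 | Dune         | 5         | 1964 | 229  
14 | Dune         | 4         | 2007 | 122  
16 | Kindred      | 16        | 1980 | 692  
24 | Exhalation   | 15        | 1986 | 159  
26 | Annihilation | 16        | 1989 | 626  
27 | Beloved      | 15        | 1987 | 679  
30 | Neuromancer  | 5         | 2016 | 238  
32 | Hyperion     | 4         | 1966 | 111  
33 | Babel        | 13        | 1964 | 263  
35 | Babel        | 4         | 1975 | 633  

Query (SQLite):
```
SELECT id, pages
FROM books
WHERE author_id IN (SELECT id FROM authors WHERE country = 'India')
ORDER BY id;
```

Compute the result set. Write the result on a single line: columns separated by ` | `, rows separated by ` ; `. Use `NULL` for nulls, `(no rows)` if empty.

Inner query: authors.id where country = 'India'.
Outer: keep books rows whose author_id is in that set.
Inner query → {13}

33 | 263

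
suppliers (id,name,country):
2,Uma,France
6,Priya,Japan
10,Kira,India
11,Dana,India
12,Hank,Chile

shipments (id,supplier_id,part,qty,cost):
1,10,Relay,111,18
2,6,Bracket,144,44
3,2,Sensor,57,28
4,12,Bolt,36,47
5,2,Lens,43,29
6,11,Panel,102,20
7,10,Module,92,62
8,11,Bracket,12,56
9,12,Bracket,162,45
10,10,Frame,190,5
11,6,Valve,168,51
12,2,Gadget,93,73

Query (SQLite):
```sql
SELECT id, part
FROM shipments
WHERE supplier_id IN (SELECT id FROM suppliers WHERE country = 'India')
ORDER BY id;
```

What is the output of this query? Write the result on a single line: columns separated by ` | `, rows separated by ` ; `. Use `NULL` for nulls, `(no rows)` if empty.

Inner query: suppliers.id where country = 'India'.
Outer: keep shipments rows whose supplier_id is in that set.
Inner query → {10, 11}

1 | Relay ; 6 | Panel ; 7 | Module ; 8 | Bracket ; 10 | Frame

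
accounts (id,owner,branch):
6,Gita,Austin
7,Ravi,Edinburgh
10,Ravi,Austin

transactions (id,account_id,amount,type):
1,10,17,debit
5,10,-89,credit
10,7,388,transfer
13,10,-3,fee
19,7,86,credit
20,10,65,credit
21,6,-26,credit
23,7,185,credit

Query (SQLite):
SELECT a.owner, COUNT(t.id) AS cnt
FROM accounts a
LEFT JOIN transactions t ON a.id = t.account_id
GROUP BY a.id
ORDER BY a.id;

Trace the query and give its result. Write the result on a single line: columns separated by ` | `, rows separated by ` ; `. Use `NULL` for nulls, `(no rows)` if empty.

Gita | 1 ; Ravi | 3 ; Ravi | 4

LEFT JOIN keeps every accounts row; unmatched ones get NULL for transactions columns.
Group by accounts.id and compute COUNT(t.id). COUNT(col) of an all-NULL group is 0.
  6: ids {21} → COUNT(t.id)=1
  7: ids {10, 19, 23} → COUNT(t.id)=3
  10: ids {1, 5, 13, 20} → COUNT(t.id)=4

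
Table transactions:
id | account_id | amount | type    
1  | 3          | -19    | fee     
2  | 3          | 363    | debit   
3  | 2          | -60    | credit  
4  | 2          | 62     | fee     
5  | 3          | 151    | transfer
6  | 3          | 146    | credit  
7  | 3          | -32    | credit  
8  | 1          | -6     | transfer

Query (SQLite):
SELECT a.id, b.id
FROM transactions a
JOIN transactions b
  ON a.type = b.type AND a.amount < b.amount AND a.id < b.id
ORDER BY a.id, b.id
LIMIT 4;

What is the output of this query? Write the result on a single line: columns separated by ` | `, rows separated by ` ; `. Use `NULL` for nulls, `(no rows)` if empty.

Pairs (a,b) with same type, a.amount < b.amount, a.id < b.id.
type groups: credit:{3,6,7} debit:{2} fee:{1,4} transfer:{5,8}
Ordered by (a.id, b.id); first 4.

1 | 4 ; 3 | 6 ; 3 | 7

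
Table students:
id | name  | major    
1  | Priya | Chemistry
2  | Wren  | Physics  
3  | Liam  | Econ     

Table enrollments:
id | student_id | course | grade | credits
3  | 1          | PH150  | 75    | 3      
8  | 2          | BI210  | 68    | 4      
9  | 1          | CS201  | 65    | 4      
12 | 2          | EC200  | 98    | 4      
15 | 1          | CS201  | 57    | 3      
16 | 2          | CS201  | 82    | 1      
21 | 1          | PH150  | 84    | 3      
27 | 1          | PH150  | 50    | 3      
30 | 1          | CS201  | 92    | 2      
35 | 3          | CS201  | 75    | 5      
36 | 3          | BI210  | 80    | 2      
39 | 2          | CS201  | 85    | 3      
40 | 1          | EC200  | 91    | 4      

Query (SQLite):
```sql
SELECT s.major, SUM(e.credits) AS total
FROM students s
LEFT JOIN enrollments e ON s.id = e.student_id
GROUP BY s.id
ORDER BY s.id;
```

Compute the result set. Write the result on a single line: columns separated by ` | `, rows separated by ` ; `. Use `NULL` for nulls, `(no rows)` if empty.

Chemistry | 22 ; Physics | 12 ; Econ | 7

LEFT JOIN keeps every students row; unmatched ones get NULL for enrollments columns.
Group by students.id and compute SUM(e.credits). SUM over an all-NULL group is NULL.
  1: ids {3, 9, 15, 21, 27, 30, 40} → SUM(e.credits)=22
  2: ids {8, 12, 16, 39} → SUM(e.credits)=12
  3: ids {35, 36} → SUM(e.credits)=7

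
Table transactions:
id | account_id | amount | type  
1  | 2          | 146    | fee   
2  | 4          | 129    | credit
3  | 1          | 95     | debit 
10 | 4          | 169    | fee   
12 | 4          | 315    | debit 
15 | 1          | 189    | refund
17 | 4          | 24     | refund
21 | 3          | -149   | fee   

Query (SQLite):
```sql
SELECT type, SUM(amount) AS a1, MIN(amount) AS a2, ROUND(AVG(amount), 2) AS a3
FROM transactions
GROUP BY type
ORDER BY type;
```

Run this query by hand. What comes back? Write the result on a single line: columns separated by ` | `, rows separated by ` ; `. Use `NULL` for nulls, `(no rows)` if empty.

credit | 129 | 129 | 129 ; debit | 410 | 95 | 205 ; fee | 166 | -149 | 55.33 ; refund | 213 | 24 | 106.5

Group transactions by type.
Per group compute: SUM(amount), MIN(amount), ROUND(AVG(amount), 2).
  credit: ids {2} → SUM(amount)=129, MIN(amount)=129, ROUND(AVG(amount), 2)=129
  debit: ids {3, 12} → SUM(amount)=410, MIN(amount)=95, ROUND(AVG(amount), 2)=205
  fee: ids {1, 10, 21} → SUM(amount)=166, MIN(amount)=-149, ROUND(AVG(amount), 2)=55.33
  refund: ids {15, 17} → SUM(amount)=213, MIN(amount)=24, ROUND(AVG(amount), 2)=106.5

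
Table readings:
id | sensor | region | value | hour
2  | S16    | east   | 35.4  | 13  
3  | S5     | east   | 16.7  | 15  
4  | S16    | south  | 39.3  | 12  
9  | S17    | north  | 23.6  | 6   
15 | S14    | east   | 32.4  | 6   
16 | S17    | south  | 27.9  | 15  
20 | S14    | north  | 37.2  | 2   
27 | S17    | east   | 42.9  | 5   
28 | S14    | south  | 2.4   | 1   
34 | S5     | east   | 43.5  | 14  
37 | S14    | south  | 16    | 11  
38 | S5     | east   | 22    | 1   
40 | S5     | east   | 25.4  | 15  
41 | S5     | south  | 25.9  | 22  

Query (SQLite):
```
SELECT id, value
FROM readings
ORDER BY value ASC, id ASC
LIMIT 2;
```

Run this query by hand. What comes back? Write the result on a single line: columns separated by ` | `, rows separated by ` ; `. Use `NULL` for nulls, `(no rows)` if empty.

Sort by value asc, tiebreak id asc: (2.4, id=28), (16, id=37), (16.7, id=3), (22, id=38), (23.6, id=9) …. Take first 2.

28 | 2.4 ; 37 | 16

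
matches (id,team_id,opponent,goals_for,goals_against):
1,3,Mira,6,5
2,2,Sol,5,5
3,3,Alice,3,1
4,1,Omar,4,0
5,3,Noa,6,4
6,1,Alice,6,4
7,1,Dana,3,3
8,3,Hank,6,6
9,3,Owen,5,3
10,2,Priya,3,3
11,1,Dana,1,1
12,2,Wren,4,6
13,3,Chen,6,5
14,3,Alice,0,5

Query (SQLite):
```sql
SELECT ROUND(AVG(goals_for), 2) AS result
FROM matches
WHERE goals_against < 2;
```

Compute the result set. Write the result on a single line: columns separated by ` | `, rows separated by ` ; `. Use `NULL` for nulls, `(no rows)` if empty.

2.67

Rows where goals_against < 2 → goals_for values: [3, 4, 1].
AVG = 8 / 3 (rounded to 2 dp).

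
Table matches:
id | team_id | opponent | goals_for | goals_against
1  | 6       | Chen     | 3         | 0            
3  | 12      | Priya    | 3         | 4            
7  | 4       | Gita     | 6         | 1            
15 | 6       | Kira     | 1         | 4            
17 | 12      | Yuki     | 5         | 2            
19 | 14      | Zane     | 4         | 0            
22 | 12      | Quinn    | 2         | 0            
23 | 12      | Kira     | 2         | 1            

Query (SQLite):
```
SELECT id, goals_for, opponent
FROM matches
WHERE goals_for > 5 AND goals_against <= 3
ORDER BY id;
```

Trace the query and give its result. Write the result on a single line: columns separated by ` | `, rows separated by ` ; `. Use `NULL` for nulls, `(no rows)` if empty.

goals_for > 5: ids {7}
goals_against <= 3: ids {1, 7, 17, 19, 22, 23}
Combine with AND.

7 | 6 | Gita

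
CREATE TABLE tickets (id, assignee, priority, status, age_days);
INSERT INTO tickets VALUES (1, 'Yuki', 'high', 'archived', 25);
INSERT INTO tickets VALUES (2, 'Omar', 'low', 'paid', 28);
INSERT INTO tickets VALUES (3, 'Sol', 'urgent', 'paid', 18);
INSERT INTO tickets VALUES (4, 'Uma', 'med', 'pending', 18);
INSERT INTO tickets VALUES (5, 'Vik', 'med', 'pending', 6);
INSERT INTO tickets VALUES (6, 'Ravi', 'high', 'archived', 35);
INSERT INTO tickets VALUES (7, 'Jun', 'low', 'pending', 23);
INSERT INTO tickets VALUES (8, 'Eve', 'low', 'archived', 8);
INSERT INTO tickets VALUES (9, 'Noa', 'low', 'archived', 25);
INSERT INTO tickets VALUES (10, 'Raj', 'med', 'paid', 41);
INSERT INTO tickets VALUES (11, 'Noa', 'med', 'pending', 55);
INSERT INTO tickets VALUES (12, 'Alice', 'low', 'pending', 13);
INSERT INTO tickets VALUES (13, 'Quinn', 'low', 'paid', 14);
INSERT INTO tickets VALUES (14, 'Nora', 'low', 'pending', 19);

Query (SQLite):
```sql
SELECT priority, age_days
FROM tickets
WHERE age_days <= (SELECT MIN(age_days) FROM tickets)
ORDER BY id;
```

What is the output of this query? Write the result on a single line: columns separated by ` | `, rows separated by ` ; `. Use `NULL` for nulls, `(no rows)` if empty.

Scalar subquery: MIN(age_days) over all tickets rows = 6.
Keep rows where age_days <= that value.

med | 6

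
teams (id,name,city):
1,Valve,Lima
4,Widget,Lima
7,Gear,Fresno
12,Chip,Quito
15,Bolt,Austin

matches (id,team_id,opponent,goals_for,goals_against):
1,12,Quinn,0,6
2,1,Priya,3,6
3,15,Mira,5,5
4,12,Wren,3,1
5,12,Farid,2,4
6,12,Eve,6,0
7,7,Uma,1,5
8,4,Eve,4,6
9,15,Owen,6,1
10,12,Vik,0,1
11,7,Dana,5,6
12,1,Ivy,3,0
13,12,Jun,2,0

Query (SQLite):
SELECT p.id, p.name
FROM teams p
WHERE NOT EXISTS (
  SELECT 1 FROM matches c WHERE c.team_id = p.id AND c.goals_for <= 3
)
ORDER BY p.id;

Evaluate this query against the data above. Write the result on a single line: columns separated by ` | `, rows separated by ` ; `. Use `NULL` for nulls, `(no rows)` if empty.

For each teams row, check whether any matches with matching team_id has goals_for <= 3.
Keep rows where that is false.

4 | Widget ; 15 | Bolt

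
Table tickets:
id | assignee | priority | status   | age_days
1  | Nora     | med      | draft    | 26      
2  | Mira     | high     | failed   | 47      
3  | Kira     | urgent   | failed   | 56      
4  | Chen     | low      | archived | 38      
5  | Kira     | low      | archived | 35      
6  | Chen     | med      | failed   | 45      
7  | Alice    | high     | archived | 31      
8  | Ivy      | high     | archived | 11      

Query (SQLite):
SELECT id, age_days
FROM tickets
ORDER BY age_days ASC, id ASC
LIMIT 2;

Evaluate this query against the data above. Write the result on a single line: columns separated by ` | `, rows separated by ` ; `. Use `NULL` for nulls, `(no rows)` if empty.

Sort by age_days asc, tiebreak id asc: (11, id=8), (26, id=1), (31, id=7), (35, id=5), (38, id=4) …. Take first 2.

8 | 11 ; 1 | 26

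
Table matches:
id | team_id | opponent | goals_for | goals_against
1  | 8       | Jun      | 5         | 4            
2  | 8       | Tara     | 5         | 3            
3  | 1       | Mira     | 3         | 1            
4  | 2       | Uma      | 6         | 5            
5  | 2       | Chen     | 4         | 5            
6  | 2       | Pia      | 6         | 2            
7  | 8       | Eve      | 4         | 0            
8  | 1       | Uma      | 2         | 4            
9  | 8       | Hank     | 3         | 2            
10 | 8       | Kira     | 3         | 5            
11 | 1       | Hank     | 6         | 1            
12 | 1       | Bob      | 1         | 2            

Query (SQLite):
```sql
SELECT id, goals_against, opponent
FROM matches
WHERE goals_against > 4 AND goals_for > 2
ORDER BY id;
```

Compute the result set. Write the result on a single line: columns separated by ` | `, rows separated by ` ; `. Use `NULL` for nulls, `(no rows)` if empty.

4 | 5 | Uma ; 5 | 5 | Chen ; 10 | 5 | Kira

goals_against > 4: ids {4, 5, 10}
goals_for > 2: ids {1, 2, 3, 4, 5, 6, 7, 9, 10, 11}
Combine with AND.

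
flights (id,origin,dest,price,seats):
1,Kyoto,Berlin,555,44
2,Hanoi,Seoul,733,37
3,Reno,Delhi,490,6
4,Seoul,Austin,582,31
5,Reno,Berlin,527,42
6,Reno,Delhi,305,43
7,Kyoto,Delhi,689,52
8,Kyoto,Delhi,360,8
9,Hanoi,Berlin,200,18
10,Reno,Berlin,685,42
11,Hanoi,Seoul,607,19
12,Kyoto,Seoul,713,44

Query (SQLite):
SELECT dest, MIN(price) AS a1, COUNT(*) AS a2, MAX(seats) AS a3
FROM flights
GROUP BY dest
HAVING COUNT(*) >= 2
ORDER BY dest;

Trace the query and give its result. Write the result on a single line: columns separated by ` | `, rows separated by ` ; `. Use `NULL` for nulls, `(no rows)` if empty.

Group flights by dest.
Per group compute: MIN(price), COUNT(*), MAX(seats).
HAVING: drop groups with fewer than 2 rows.
  Austin: ids {4} → MIN(price)=582, COUNT(*)=1, MAX(seats)=31
  Berlin: ids {1, 5, 9, 10} → MIN(price)=200, COUNT(*)=4, MAX(seats)=44
  Delhi: ids {3, 6, 7, 8} → MIN(price)=305, COUNT(*)=4, MAX(seats)=52
  Seoul: ids {2, 11, 12} → MIN(price)=607, COUNT(*)=3, MAX(seats)=44

Berlin | 200 | 4 | 44 ; Delhi | 305 | 4 | 52 ; Seoul | 607 | 3 | 44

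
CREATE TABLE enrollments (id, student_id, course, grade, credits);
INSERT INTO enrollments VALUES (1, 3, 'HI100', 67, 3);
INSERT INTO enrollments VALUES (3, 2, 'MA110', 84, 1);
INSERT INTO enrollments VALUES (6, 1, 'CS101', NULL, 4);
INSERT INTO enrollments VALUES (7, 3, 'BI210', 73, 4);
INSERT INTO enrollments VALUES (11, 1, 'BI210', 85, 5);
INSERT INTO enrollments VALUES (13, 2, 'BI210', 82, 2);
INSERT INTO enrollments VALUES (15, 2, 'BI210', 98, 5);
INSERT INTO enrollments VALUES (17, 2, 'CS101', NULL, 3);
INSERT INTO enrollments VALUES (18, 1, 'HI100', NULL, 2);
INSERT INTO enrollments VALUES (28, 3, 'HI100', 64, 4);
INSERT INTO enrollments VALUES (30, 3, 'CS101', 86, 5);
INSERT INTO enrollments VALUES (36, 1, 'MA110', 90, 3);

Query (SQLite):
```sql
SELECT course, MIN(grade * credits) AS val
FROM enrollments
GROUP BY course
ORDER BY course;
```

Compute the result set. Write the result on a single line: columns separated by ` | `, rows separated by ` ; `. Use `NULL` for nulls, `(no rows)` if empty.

For each row compute grade * credits.
Group by course; take MIN of the expression per group.
  BI210: ids {7, 11, 13, 15} → MIN(grade * credits)=164
  CS101: ids {6, 17, 30} → MIN(grade * credits)=430
  HI100: ids {1, 18, 28} → MIN(grade * credits)=201
  MA110: ids {3, 36} → MIN(grade * credits)=84

BI210 | 164 ; CS101 | 430 ; HI100 | 201 ; MA110 | 84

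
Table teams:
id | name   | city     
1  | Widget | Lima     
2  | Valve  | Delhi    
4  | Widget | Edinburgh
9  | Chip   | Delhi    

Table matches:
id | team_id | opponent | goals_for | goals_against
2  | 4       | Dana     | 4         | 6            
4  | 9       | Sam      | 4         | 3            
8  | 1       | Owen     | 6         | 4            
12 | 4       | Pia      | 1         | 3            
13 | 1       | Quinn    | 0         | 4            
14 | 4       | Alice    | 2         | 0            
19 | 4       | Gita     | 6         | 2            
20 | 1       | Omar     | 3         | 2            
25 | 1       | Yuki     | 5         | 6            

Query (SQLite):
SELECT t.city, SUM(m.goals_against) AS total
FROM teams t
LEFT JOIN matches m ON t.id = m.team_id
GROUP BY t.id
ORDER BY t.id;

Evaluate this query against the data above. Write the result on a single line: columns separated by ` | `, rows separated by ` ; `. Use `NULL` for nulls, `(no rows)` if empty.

LEFT JOIN keeps every teams row; unmatched ones get NULL for matches columns.
Group by teams.id and compute SUM(m.goals_against). SUM over an all-NULL group is NULL.
  1: ids {8, 13, 20, 25} → SUM(m.goals_against)=16
  2: ids {—} → SUM(m.goals_against)=NULL
  4: ids {2, 12, 14, 19} → SUM(m.goals_against)=11
  9: ids {4} → SUM(m.goals_against)=3

Lima | 16 ; Delhi | NULL ; Edinburgh | 11 ; Delhi | 3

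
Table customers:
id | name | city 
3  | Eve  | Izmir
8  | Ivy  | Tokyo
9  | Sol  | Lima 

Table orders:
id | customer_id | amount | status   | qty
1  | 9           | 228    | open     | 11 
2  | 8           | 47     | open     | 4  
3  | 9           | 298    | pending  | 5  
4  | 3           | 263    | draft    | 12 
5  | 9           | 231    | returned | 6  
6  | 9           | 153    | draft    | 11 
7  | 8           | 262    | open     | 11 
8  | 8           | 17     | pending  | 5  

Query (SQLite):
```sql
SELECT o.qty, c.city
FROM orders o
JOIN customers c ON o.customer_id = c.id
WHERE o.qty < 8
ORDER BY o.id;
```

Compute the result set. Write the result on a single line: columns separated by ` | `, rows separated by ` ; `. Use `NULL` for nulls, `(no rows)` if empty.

4 | Tokyo ; 5 | Lima ; 6 | Lima ; 5 | Tokyo

Each orders row matches the customers row where customer_id = customers.id.
Then keep rows with o.qty < 8.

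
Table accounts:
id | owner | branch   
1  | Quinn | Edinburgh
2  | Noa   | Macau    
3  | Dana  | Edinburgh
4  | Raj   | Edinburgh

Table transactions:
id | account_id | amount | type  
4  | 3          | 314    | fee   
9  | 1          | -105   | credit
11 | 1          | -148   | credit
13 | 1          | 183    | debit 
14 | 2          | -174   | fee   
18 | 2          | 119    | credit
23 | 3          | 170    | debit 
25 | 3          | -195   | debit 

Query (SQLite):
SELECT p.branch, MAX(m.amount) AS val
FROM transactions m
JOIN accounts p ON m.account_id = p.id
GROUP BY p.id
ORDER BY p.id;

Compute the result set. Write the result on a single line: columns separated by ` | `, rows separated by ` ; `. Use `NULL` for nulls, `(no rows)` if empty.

Join each transactions row to its accounts via account_id.
Group joined rows by accounts.id; compute MAX(m.amount) per group.
  1: ids {9, 11, 13} → MAX(m.amount)=183
  2: ids {14, 18} → MAX(m.amount)=119
  3: ids {4, 23, 25} → MAX(m.amount)=314

Edinburgh | 183 ; Macau | 119 ; Edinburgh | 314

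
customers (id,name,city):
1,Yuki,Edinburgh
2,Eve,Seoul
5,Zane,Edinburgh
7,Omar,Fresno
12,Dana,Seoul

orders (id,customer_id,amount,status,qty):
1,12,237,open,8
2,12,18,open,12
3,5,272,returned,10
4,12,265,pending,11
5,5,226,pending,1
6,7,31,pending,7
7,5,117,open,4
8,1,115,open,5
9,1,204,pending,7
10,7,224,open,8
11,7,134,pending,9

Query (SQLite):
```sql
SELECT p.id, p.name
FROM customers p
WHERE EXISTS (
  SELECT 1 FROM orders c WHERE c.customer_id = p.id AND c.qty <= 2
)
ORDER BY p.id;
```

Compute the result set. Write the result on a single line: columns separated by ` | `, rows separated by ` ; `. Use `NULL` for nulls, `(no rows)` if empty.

For each customers row, check whether any orders with matching customer_id has qty <= 2.
Keep rows where that is true.

5 | Zane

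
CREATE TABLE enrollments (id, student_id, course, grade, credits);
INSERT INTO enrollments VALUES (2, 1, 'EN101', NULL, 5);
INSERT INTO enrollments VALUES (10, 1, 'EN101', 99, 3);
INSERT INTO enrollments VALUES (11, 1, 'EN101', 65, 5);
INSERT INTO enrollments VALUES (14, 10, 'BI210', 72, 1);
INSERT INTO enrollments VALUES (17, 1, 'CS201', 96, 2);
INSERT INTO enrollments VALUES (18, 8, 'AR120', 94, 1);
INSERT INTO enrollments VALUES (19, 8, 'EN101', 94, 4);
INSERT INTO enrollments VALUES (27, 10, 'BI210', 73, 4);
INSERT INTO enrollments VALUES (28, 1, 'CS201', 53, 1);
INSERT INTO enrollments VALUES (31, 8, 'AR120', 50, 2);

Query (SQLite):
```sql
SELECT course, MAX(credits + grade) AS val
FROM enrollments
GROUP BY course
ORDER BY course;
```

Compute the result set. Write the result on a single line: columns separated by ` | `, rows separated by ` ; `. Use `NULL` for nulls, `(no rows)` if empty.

For each row compute credits + grade.
Group by course; take MAX of the expression per group.
  AR120: ids {18, 31} → MAX(credits + grade)=95
  BI210: ids {14, 27} → MAX(credits + grade)=77
  CS201: ids {17, 28} → MAX(credits + grade)=98
  EN101: ids {2, 10, 11, 19} → MAX(credits + grade)=102

AR120 | 95 ; BI210 | 77 ; CS201 | 98 ; EN101 | 102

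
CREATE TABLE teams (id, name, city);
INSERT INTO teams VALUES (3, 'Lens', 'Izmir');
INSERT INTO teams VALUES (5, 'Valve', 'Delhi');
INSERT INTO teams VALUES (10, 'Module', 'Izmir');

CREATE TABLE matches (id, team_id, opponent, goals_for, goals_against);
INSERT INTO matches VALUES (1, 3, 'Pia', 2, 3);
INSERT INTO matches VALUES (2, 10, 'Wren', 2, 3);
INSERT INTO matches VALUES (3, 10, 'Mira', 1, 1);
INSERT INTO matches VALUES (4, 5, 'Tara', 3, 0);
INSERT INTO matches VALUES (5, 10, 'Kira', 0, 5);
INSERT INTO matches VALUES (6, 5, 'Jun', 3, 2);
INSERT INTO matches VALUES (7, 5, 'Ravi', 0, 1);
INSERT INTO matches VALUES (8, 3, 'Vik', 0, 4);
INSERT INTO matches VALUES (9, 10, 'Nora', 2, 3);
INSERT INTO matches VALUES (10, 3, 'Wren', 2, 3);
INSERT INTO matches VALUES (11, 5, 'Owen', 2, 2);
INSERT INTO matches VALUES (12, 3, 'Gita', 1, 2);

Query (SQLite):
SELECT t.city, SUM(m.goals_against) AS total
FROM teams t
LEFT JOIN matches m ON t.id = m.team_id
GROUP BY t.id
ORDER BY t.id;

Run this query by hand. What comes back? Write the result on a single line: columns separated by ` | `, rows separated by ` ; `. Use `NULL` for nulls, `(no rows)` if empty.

Izmir | 12 ; Delhi | 5 ; Izmir | 12

LEFT JOIN keeps every teams row; unmatched ones get NULL for matches columns.
Group by teams.id and compute SUM(m.goals_against). SUM over an all-NULL group is NULL.
  3: ids {1, 8, 10, 12} → SUM(m.goals_against)=12
  5: ids {4, 6, 7, 11} → SUM(m.goals_against)=5
  10: ids {2, 3, 5, 9} → SUM(m.goals_against)=12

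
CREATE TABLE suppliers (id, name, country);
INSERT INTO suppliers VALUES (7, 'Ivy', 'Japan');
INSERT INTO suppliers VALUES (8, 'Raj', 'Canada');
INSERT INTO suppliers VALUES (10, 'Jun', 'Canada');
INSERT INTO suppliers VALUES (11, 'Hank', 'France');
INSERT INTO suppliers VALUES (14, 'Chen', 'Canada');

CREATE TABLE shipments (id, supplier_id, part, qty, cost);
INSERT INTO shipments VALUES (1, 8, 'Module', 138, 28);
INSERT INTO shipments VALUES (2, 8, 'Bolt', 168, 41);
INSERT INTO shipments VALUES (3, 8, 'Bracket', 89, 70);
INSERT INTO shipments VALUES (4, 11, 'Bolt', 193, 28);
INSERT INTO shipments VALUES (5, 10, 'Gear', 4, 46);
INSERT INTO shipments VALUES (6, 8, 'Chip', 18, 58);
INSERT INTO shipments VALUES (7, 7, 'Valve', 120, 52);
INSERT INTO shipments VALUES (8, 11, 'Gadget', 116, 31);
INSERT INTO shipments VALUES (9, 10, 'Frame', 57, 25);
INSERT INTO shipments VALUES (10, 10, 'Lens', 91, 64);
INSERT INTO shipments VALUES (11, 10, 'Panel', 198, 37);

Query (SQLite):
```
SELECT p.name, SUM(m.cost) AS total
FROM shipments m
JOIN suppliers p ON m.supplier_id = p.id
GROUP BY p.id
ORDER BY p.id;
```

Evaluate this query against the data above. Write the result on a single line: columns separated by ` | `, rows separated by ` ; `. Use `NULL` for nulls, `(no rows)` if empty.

Ivy | 52 ; Raj | 197 ; Jun | 172 ; Hank | 59

Join each shipments row to its suppliers via supplier_id.
Group joined rows by suppliers.id; compute SUM(m.cost) per group.
  7: ids {7} → SUM(m.cost)=52
  8: ids {1, 2, 3, 6} → SUM(m.cost)=197
  10: ids {5, 9, 10, 11} → SUM(m.cost)=172
  11: ids {4, 8} → SUM(m.cost)=59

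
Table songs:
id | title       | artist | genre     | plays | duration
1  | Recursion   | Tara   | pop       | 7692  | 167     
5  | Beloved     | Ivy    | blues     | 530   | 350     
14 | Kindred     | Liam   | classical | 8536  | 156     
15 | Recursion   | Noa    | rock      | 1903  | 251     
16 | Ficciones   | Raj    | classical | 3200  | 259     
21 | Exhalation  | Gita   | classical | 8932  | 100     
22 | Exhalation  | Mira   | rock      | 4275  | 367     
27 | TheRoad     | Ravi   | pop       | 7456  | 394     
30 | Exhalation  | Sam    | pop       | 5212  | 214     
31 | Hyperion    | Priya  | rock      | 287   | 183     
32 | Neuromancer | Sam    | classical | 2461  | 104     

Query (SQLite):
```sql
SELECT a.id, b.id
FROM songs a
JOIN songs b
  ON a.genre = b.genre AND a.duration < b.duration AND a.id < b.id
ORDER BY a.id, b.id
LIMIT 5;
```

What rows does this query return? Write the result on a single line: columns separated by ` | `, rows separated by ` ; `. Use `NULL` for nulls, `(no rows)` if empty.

Pairs (a,b) with same genre, a.duration < b.duration, a.id < b.id.
genre groups: blues:{5} classical:{14,16,21,32} pop:{1,27,30} rock:{15,22,31}
Ordered by (a.id, b.id); first 5.

1 | 27 ; 1 | 30 ; 14 | 16 ; 15 | 22 ; 21 | 32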